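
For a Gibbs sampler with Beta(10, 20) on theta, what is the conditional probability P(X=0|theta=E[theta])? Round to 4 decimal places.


E[theta] = 10/(10+20) = 0.3333
P(X=0|theta) = 1 - theta = 0.6667

0.6667


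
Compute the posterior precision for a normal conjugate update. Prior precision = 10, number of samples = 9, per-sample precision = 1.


tau_post = tau_0 + n * tau
= 10 + 9 * 1 = 19

19


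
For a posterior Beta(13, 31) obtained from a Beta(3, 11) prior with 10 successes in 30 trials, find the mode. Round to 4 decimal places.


Mode = (alpha - 1) / (alpha + beta - 2)
= 12 / 42
= 0.2857

0.2857


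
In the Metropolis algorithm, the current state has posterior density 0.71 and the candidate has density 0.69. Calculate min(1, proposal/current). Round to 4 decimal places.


Ratio = 0.69/0.71 = 0.9718
Acceptance probability = min(1, 0.9718)
= 0.9718

0.9718


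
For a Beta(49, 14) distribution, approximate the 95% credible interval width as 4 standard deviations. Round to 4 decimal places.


Variance of Beta(a,b) = ab / ((a+b)^2 * (a+b+1))
= 49*14 / ((63)^2 * 64)
= 0.0027
SD = sqrt(0.0027) = 0.052
Width = 4 * SD = 0.2079

0.2079


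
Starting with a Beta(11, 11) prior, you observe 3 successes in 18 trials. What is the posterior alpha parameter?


For a Beta-Binomial conjugate model:
Posterior alpha = prior alpha + number of successes
= 11 + 3 = 14

14


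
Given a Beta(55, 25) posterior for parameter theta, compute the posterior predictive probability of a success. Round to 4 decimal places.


For a Beta-Bernoulli model, the predictive probability is the mean:
P(success) = 55/(55+25) = 55/80 = 0.6875

0.6875


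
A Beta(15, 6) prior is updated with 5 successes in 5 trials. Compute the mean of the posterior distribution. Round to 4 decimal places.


After update: Beta(20, 6)
Mean = 20 / (20 + 6) = 20 / 26
= 0.7692

0.7692


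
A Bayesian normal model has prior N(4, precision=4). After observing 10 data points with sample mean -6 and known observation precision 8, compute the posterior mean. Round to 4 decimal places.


Posterior mean = (prior_precision * prior_mean + n * data_precision * data_mean) / (prior_precision + n * data_precision)
Numerator = 4*4 + 10*8*-6 = -464
Denominator = 4 + 10*8 = 84
Posterior mean = -5.5238

-5.5238


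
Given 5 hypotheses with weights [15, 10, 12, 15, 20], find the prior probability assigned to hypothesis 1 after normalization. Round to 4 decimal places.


To normalize, divide each weight by the sum of all weights.
Sum = 72
Prior(H1) = 15/72 = 0.2083

0.2083


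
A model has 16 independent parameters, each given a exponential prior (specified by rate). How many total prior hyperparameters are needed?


Each exponential prior needs 1 hyperparameter (rate).
Total = 1 * 16 = 16

16


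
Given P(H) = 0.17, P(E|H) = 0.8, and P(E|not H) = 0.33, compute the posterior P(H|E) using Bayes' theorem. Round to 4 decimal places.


By Bayes' theorem: P(H|E) = P(E|H)*P(H) / P(E)
P(E) = P(E|H)*P(H) + P(E|not H)*P(not H)
P(E) = 0.8*0.17 + 0.33*0.83 = 0.4099
P(H|E) = 0.8*0.17 / 0.4099 = 0.3318

0.3318


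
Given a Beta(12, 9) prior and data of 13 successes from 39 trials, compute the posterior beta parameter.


Number of failures = 39 - 13 = 26
Posterior beta = 9 + 26 = 35

35


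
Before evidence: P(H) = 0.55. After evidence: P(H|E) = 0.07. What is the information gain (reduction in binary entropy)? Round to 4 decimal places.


Prior entropy = 0.9928
Posterior entropy = 0.3659
Information gain = 0.9928 - 0.3659 = 0.6269

0.6269


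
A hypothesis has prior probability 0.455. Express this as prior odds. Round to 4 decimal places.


Odds = P(H) / P(not H) = 0.455 / 0.545
= 0.8349

0.8349


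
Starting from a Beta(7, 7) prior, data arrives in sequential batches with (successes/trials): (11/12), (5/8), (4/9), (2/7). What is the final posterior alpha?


In sequential Bayesian updating, we sum all successes.
Total successes = 22
Final alpha = 7 + 22 = 29

29


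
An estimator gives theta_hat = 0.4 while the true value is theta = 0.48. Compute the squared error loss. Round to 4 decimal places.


The squared error loss is (theta_hat - theta)^2
= (0.4 - 0.48)^2
= (-0.08)^2 = 0.0064

0.0064


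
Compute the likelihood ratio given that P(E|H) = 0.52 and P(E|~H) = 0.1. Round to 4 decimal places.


LR = P(E|H) / P(E|~H)
= 0.52 / 0.1 = 5.2

5.2


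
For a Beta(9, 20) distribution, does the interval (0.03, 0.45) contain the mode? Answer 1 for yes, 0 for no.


Mode of Beta(a,b) = (a-1)/(a+b-2)
= (9-1)/(9+20-2) = 0.2963
Check: 0.03 <= 0.2963 <= 0.45?
Result: 1

1


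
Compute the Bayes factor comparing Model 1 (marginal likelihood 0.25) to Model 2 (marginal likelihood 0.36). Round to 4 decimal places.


BF12 = marginal likelihood of M1 / marginal likelihood of M2
= 0.25/0.36
= 0.6944

0.6944


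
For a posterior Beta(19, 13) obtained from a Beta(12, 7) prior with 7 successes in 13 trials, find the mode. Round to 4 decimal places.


Mode = (alpha - 1) / (alpha + beta - 2)
= 18 / 30
= 0.6

0.6


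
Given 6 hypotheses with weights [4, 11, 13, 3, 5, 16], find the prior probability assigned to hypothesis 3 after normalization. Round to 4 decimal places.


To normalize, divide each weight by the sum of all weights.
Sum = 52
Prior(H3) = 13/52 = 0.25

0.25


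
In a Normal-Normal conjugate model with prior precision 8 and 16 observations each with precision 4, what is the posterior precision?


Posterior precision = prior precision + n * observation precision
= 8 + 16 * 4
= 8 + 64 = 72

72


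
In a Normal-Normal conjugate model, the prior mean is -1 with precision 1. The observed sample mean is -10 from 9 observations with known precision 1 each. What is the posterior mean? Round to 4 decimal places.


Posterior precision = tau0 + n*tau = 1 + 9*1 = 10
Posterior mean = (tau0*mu0 + n*tau*xbar) / posterior_precision
= (1*-1 + 9*1*-10) / 10
= -91 / 10 = -9.1

-9.1


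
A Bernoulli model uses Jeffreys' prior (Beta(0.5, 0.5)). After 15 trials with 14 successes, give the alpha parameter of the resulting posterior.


Posterior = Beta(prior_alpha + successes, prior_beta + failures)
= Beta(0.5 + 14, 0.5 + 1)
Posterior alpha = 0.5 + k = 0.5 + 14 = 14.5

14.5


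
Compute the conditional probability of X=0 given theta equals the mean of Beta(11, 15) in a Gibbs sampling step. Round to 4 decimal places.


Mean of Beta(11, 15) = 0.4231
P(X=0 | theta=0.4231) = 0.5769

0.5769


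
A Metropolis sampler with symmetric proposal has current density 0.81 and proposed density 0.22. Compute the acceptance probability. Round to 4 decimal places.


For symmetric proposals, acceptance = min(1, pi(x*)/pi(x))
= min(1, 0.22/0.81)
= min(1, 0.2716) = 0.2716

0.2716


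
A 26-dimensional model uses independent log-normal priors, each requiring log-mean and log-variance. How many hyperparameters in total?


Per parameter: 2 (log-mean and log-variance).
Total = 26 * 2 = 52

52


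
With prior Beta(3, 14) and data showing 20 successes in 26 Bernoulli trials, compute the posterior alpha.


Conjugate update: alpha_posterior = alpha_prior + k
= 3 + 20 = 23

23


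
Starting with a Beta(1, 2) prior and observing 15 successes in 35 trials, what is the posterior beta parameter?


Posterior beta = prior beta + failures
Failures = 35 - 15 = 20
beta_post = 2 + 20 = 22

22


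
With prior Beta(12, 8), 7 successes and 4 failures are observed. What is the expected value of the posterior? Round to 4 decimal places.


Posterior = Beta(19, 12)
E[theta] = alpha/(alpha+beta)
= 19/31 = 0.6129

0.6129


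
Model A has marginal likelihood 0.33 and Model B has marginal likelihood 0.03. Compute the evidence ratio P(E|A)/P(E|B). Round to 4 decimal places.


Evidence ratio = P(E|A) / P(E|B)
= 0.33 / 0.03
= 11.0

11.0


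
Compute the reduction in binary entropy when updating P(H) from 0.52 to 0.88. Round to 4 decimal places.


H_before = -p*log2(p) - (1-p)*log2(1-p) for p=0.52: 0.9988
H_after for p=0.88: 0.5294
Reduction = 0.9988 - 0.5294 = 0.4695

0.4695


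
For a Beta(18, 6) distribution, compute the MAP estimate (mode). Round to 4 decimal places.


MAP = mode = (a-1)/(a+b-2)
= (18-1)/(18+6-2)
= 17/22 = 0.7727

0.7727


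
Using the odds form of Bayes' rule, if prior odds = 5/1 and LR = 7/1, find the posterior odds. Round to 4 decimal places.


Bayes' rule in odds form: posterior odds = prior odds * LR
= (5 * 7) / (1 * 1)
= 35/1 = 35.0

35.0


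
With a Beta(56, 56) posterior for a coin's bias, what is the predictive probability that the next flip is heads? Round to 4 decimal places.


The predictive probability equals the posterior mean.
P(next = heads) = alpha / (alpha + beta)
= 56 / 112 = 0.5

0.5


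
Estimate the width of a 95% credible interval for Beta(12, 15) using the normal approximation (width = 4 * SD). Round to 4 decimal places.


For Beta(a,b): Var = ab/((a+b)^2(a+b+1))
Var = 0.0088, SD = 0.0939
Approximate 95% CI width = 4 * 0.0939 = 0.3756

0.3756


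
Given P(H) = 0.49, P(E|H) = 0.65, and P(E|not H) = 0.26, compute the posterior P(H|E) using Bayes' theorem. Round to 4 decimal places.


By Bayes' theorem: P(H|E) = P(E|H)*P(H) / P(E)
P(E) = P(E|H)*P(H) + P(E|not H)*P(not H)
P(E) = 0.65*0.49 + 0.26*0.51 = 0.4511
P(H|E) = 0.65*0.49 / 0.4511 = 0.7061

0.7061


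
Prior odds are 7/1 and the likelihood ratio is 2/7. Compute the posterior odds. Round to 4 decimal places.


Posterior odds = prior odds * likelihood ratio
= (7/1) * (2/7)
= 14 / 7
= 2.0

2.0


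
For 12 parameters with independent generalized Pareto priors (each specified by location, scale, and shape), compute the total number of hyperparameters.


A generalized Pareto prior has 3 hyperparameters per parameter.
Total = 12 * 3 = 36

36


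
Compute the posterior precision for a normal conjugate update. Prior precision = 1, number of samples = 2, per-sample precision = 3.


tau_post = tau_0 + n * tau
= 1 + 2 * 3 = 7

7


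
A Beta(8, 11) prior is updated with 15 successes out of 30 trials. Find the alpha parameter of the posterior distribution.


In the Beta-Binomial conjugate update:
alpha_post = alpha_prior + successes
= 8 + 15
= 23

23


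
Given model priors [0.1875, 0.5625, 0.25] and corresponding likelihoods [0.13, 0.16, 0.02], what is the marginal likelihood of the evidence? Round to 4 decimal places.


P(E) = sum_i P(M_i) P(E|M_i)
= 0.0244 + 0.09 + 0.005
= 0.1194

0.1194


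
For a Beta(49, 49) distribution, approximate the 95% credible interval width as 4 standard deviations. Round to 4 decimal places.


Variance of Beta(a,b) = ab / ((a+b)^2 * (a+b+1))
= 49*49 / ((98)^2 * 99)
= 0.0025
SD = sqrt(0.0025) = 0.0503
Width = 4 * SD = 0.201

0.201


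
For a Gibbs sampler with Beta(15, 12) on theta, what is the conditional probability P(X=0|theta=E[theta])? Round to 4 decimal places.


E[theta] = 15/(15+12) = 0.5556
P(X=0|theta) = 1 - theta = 0.4444

0.4444


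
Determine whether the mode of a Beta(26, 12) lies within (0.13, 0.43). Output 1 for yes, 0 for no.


First find the mode: (a-1)/(a+b-2) = 0.6944
Is 0.6944 in (0.13, 0.43)? 0

0


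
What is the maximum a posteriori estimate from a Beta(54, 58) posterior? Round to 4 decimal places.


The MAP estimate equals the mode of the distribution.
Mode of Beta(a,b) = (a-1)/(a+b-2)
= 53/110
= 0.4818

0.4818


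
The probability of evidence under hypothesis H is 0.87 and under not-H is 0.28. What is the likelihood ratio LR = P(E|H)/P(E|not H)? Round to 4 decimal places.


LR = 0.87 / 0.28
= 3.1071

3.1071


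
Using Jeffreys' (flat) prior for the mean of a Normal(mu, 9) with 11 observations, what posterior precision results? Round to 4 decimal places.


Flat prior means prior precision is 0.
Posterior precision = n / sigma^2 = 11/9 = 1.2222

1.2222


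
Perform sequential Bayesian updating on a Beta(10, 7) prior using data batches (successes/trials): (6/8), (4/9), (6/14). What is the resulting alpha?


Accumulate successes: 16
Posterior alpha = prior alpha + sum of successes
= 10 + 16 = 26

26


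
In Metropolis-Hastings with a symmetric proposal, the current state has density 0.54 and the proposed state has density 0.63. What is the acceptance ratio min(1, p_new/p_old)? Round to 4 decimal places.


Ratio = p_new / p_old = 0.63 / 0.54 = 1.1667
Acceptance = min(1, 1.1667) = 1.0

1.0


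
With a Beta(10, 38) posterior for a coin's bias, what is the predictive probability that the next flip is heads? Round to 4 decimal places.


The predictive probability equals the posterior mean.
P(next = heads) = alpha / (alpha + beta)
= 10 / 48 = 0.2083

0.2083


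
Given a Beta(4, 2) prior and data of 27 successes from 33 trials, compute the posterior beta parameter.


Number of failures = 33 - 27 = 6
Posterior beta = 2 + 6 = 8

8


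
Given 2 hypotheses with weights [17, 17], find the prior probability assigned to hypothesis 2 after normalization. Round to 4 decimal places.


To normalize, divide each weight by the sum of all weights.
Sum = 34
Prior(H2) = 17/34 = 0.5

0.5


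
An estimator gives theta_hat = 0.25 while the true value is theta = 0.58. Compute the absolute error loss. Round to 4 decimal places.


The absolute error loss is |theta_hat - theta|
= |0.25 - 0.58|
= 0.33

0.33


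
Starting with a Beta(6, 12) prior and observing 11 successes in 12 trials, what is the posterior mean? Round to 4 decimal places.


Posterior parameters: alpha = 6 + 11 = 17
beta = 12 + 1 = 13
Posterior mean = alpha / (alpha + beta) = 17 / 30
= 0.5667

0.5667


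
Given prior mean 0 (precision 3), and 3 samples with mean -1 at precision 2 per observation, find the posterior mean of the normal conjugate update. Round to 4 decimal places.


The posterior mean is a precision-weighted average of prior and data.
Post. prec. = 3 + 6 = 9
Post. mean = (0 + -6)/9 = -6/9 = -0.6667

-0.6667


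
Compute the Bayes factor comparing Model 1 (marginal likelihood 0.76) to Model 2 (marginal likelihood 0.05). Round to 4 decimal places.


BF12 = marginal likelihood of M1 / marginal likelihood of M2
= 0.76/0.05
= 15.2

15.2


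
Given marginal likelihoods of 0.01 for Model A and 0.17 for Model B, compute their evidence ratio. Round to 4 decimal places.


Ratio = ML(A) / ML(B) = 0.01/0.17
= 0.0588

0.0588


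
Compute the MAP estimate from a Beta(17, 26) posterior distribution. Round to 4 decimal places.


MAP = mode of Beta distribution
= (alpha - 1)/(alpha + beta - 2)
= (17-1)/(17+26-2)
= 16/41 = 0.3902

0.3902


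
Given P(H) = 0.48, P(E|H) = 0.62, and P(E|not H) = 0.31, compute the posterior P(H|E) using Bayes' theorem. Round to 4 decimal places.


By Bayes' theorem: P(H|E) = P(E|H)*P(H) / P(E)
P(E) = P(E|H)*P(H) + P(E|not H)*P(not H)
P(E) = 0.62*0.48 + 0.31*0.52 = 0.4588
P(H|E) = 0.62*0.48 / 0.4588 = 0.6486

0.6486


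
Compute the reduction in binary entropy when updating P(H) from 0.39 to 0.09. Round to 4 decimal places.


H_before = -p*log2(p) - (1-p)*log2(1-p) for p=0.39: 0.9648
H_after for p=0.09: 0.4365
Reduction = 0.9648 - 0.4365 = 0.5283

0.5283


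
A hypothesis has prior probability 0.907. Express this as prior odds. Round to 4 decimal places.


Odds = P(H) / P(not H) = 0.907 / 0.093
= 9.7527

9.7527


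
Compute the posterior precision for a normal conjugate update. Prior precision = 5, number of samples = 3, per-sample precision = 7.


tau_post = tau_0 + n * tau
= 5 + 3 * 7 = 26

26


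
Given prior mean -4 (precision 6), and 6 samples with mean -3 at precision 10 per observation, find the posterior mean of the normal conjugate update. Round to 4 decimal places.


The posterior mean is a precision-weighted average of prior and data.
Post. prec. = 6 + 60 = 66
Post. mean = (-24 + -180)/66 = -204/66 = -3.0909

-3.0909


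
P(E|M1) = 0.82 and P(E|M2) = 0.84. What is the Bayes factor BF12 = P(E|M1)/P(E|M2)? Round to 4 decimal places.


Bayes factor BF12 = P(E|M1) / P(E|M2)
= 0.82 / 0.84
= 0.9762

0.9762


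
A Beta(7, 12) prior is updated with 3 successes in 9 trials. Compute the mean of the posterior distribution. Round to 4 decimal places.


After update: Beta(10, 18)
Mean = 10 / (10 + 18) = 10 / 28
= 0.3571

0.3571


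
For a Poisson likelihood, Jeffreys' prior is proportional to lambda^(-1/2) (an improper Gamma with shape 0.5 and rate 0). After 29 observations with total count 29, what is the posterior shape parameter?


Jeffreys' prior for Poisson is proportional to lambda^(-1/2).
Posterior is Gamma(0.5 + S, 0 + n) = Gamma(0.5 + 29, 29).
Posterior shape = 0.5 + S = 0.5 + 29 = 29.5

29.5


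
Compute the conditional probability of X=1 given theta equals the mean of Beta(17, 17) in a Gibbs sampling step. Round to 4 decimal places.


Mean of Beta(17, 17) = 0.5
P(X=1 | theta=0.5) = 0.5

0.5


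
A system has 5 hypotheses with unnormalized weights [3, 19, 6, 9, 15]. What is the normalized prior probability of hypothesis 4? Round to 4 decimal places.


The normalized prior is the weight divided by the total.
Total weight = 52
P(H4) = 9 / 52 = 0.1731

0.1731


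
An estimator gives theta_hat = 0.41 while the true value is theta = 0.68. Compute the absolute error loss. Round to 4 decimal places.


The absolute error loss is |theta_hat - theta|
= |0.41 - 0.68|
= 0.27

0.27


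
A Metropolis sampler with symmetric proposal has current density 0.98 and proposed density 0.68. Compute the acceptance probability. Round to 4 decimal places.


For symmetric proposals, acceptance = min(1, pi(x*)/pi(x))
= min(1, 0.68/0.98)
= min(1, 0.6939) = 0.6939

0.6939


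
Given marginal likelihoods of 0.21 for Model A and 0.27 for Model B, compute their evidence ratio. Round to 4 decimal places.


Ratio = ML(A) / ML(B) = 0.21/0.27
= 0.7778

0.7778


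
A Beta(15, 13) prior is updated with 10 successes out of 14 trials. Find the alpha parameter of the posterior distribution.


In the Beta-Binomial conjugate update:
alpha_post = alpha_prior + successes
= 15 + 10
= 25

25


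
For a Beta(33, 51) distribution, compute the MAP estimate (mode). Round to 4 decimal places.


MAP = mode = (a-1)/(a+b-2)
= (33-1)/(33+51-2)
= 32/82 = 0.3902

0.3902


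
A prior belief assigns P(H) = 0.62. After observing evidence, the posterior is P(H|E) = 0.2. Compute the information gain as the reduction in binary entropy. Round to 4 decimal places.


H(prior) = -0.62*log2(0.62) - 0.38*log2(0.38)
= 0.958
H(post) = -0.2*log2(0.2) - 0.8*log2(0.8)
= 0.7219
IG = 0.958 - 0.7219 = 0.2361

0.2361


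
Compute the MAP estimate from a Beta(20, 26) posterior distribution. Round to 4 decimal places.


MAP = mode of Beta distribution
= (alpha - 1)/(alpha + beta - 2)
= (20-1)/(20+26-2)
= 19/44 = 0.4318

0.4318


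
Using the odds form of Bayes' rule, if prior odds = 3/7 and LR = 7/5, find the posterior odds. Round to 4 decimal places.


Bayes' rule in odds form: posterior odds = prior odds * LR
= (3 * 7) / (7 * 5)
= 21/35 = 0.6

0.6


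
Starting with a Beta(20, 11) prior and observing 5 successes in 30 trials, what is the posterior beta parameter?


Posterior beta = prior beta + failures
Failures = 30 - 5 = 25
beta_post = 11 + 25 = 36

36


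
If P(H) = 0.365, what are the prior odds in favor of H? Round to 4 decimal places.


Prior odds = P(H) / (1 - P(H))
= 0.365 / 0.635
= 0.5748

0.5748


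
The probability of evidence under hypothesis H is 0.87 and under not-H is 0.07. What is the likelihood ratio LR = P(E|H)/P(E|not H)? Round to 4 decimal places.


LR = 0.87 / 0.07
= 12.4286

12.4286


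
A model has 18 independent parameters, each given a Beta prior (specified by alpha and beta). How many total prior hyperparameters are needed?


Each Beta prior needs 2 hyperparameters (alpha and beta).
Total = 2 * 18 = 36

36


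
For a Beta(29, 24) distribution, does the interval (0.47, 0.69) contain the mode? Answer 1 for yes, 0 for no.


Mode of Beta(a,b) = (a-1)/(a+b-2)
= (29-1)/(29+24-2) = 0.549
Check: 0.47 <= 0.549 <= 0.69?
Result: 1

1


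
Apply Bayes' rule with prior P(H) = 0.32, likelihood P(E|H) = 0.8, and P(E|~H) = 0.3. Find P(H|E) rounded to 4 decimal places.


Step 1: Compute marginal P(E) = P(E|H)P(H) + P(E|~H)P(~H)
= 0.8*0.32 + 0.3*0.68 = 0.46
Step 2: P(H|E) = P(E|H)P(H)/P(E) = 0.256/0.46
= 0.5565

0.5565


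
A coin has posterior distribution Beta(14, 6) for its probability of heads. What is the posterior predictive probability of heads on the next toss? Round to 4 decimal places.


Posterior predictive = E[theta] = alpha/(alpha+beta)
= 14/20
= 0.7

0.7


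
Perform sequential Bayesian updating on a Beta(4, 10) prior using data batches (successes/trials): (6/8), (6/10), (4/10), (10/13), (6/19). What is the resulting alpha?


Accumulate successes: 32
Posterior alpha = prior alpha + sum of successes
= 4 + 32 = 36

36


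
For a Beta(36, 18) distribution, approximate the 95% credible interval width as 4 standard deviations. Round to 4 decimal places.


Variance of Beta(a,b) = ab / ((a+b)^2 * (a+b+1))
= 36*18 / ((54)^2 * 55)
= 0.004
SD = sqrt(0.004) = 0.0636
Width = 4 * SD = 0.2543

0.2543


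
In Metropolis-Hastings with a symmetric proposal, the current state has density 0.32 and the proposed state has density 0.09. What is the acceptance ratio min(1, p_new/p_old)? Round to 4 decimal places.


Ratio = p_new / p_old = 0.09 / 0.32 = 0.2812
Acceptance = min(1, 0.2812) = 0.2812

0.2812


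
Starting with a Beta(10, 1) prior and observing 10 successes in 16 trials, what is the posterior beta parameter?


Posterior beta = prior beta + failures
Failures = 16 - 10 = 6
beta_post = 1 + 6 = 7

7


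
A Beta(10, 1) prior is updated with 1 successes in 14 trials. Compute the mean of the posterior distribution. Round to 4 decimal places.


After update: Beta(11, 14)
Mean = 11 / (11 + 14) = 11 / 25
= 0.44

0.44


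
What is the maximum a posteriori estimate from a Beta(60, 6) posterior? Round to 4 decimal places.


The MAP estimate equals the mode of the distribution.
Mode of Beta(a,b) = (a-1)/(a+b-2)
= 59/64
= 0.9219

0.9219


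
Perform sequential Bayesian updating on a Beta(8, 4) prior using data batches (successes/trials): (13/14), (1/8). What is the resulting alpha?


Accumulate successes: 14
Posterior alpha = prior alpha + sum of successes
= 8 + 14 = 22

22


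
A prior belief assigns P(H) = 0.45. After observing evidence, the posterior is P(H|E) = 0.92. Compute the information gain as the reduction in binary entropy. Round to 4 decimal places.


H(prior) = -0.45*log2(0.45) - 0.55*log2(0.55)
= 0.9928
H(post) = -0.92*log2(0.92) - 0.08*log2(0.08)
= 0.4022
IG = 0.9928 - 0.4022 = 0.5906

0.5906


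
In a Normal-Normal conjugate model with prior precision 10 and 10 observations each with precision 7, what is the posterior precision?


Posterior precision = prior precision + n * observation precision
= 10 + 10 * 7
= 10 + 70 = 80

80


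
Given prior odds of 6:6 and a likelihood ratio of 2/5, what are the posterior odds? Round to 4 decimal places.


Posterior odds = prior odds * LR
Prior odds = 6/6 = 1.0
LR = 2/5 = 0.4
Posterior odds = 1.0 * 0.4 = 0.4

0.4


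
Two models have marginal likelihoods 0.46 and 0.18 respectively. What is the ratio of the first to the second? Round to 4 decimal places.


Evidence ratio = 0.46 / 0.18
= 2.5556

2.5556


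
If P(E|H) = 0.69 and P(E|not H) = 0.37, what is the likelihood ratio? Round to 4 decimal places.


Likelihood ratio = P(E|H) / P(E|not H)
= 0.69 / 0.37
= 1.8649

1.8649


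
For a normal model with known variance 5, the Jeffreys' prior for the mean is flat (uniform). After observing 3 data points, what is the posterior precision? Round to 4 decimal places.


Jeffreys' prior for normal mean (known variance) is flat.
Prior precision = 0.
Posterior precision = prior_prec + n/sigma^2 = 0 + 3/5
= 0.6

0.6


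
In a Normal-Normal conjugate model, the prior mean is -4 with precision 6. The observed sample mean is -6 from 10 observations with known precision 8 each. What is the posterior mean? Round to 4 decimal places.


Posterior precision = tau0 + n*tau = 6 + 10*8 = 86
Posterior mean = (tau0*mu0 + n*tau*xbar) / posterior_precision
= (6*-4 + 10*8*-6) / 86
= -504 / 86 = -5.8605

-5.8605


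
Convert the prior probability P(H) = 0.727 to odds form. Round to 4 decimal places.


P(not H) = 1 - 0.727 = 0.273
Odds = 0.727 / 0.273 = 2.663

2.663


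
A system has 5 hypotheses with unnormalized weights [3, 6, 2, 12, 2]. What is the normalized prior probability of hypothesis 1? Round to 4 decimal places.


The normalized prior is the weight divided by the total.
Total weight = 25
P(H1) = 3 / 25 = 0.12

0.12


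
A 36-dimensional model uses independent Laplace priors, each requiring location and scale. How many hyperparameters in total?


Per parameter: 2 (location and scale).
Total = 36 * 2 = 72

72


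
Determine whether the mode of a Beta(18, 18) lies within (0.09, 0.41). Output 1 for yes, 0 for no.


First find the mode: (a-1)/(a+b-2) = 0.5
Is 0.5 in (0.09, 0.41)? 0

0


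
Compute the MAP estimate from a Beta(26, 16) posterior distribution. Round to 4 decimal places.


MAP = mode of Beta distribution
= (alpha - 1)/(alpha + beta - 2)
= (26-1)/(26+16-2)
= 25/40 = 0.625

0.625


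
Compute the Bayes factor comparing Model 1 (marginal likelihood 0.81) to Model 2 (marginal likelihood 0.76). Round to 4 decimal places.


BF12 = marginal likelihood of M1 / marginal likelihood of M2
= 0.81/0.76
= 1.0658

1.0658


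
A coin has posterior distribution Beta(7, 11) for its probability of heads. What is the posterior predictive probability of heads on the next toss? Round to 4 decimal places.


Posterior predictive = E[theta] = alpha/(alpha+beta)
= 7/18
= 0.3889

0.3889


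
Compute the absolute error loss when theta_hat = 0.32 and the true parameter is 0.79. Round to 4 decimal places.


L = |theta_hat - theta_true|
= |0.32 - 0.79| = 0.47

0.47


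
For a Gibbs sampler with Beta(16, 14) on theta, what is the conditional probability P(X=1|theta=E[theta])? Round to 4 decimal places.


E[theta] = 16/(16+14) = 0.5333
P(X=1|theta) = theta = 0.5333

0.5333


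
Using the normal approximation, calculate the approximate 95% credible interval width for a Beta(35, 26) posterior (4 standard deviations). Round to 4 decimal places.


Var(Beta) = 35*26/(61^2 * 62) = 0.0039
SD = 0.0628
Width ~ 4*SD = 0.2512

0.2512


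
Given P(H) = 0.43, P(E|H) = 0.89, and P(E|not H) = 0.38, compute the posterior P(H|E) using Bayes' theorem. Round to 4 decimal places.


By Bayes' theorem: P(H|E) = P(E|H)*P(H) / P(E)
P(E) = P(E|H)*P(H) + P(E|not H)*P(not H)
P(E) = 0.89*0.43 + 0.38*0.57 = 0.5993
P(H|E) = 0.89*0.43 / 0.5993 = 0.6386

0.6386


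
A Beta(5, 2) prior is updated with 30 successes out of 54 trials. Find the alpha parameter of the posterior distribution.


In the Beta-Binomial conjugate update:
alpha_post = alpha_prior + successes
= 5 + 30
= 35

35


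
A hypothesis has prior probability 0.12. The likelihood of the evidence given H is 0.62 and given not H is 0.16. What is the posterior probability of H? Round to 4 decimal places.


Using Bayes' theorem:
P(E) = 0.12 * 0.62 + 0.88 * 0.16
P(E) = 0.2152
P(H|E) = (0.12 * 0.62) / 0.2152 = 0.3457

0.3457


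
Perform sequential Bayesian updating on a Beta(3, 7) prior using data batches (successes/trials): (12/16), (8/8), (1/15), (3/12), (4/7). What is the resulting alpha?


Accumulate successes: 28
Posterior alpha = prior alpha + sum of successes
= 3 + 28 = 31

31


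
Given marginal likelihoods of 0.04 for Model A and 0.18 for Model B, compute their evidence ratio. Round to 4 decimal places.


Ratio = ML(A) / ML(B) = 0.04/0.18
= 0.2222

0.2222


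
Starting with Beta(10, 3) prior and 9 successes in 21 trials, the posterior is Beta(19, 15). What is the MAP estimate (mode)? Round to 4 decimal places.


The mode of Beta(a, b) when a > 1 and b > 1 is (a-1)/(a+b-2)
= (19 - 1) / (19 + 15 - 2)
= 18 / 32
= 0.5625

0.5625


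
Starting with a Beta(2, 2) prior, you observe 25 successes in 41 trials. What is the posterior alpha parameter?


For a Beta-Binomial conjugate model:
Posterior alpha = prior alpha + number of successes
= 2 + 25 = 27

27


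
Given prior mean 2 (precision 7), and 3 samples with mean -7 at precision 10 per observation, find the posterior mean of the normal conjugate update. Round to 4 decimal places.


The posterior mean is a precision-weighted average of prior and data.
Post. prec. = 7 + 30 = 37
Post. mean = (14 + -210)/37 = -196/37 = -5.2973

-5.2973


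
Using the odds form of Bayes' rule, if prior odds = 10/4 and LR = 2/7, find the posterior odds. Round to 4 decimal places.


Bayes' rule in odds form: posterior odds = prior odds * LR
= (10 * 2) / (4 * 7)
= 20/28 = 0.7143

0.7143


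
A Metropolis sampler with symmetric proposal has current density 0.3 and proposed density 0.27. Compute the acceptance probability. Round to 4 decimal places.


For symmetric proposals, acceptance = min(1, pi(x*)/pi(x))
= min(1, 0.27/0.3)
= min(1, 0.9) = 0.9

0.9


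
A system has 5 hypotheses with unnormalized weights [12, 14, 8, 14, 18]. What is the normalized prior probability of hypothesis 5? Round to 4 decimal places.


The normalized prior is the weight divided by the total.
Total weight = 66
P(H5) = 18 / 66 = 0.2727

0.2727


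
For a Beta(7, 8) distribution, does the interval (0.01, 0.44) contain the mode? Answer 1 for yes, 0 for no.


Mode of Beta(a,b) = (a-1)/(a+b-2)
= (7-1)/(7+8-2) = 0.4615
Check: 0.01 <= 0.4615 <= 0.44?
Result: 0

0


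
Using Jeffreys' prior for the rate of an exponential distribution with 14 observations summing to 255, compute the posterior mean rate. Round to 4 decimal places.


Jeffreys' prior leads to posterior Gamma(14, 255).
Mean = 14/255 = 0.0549

0.0549


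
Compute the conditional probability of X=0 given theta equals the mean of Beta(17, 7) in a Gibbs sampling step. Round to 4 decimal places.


Mean of Beta(17, 7) = 0.7083
P(X=0 | theta=0.7083) = 0.2917

0.2917


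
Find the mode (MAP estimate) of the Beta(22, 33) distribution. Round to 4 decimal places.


For Beta(a,b) with a,b > 1:
Mode = (a-1)/(a+b-2) = (22-1)/(55-2)
= 21/53 = 0.3962

0.3962


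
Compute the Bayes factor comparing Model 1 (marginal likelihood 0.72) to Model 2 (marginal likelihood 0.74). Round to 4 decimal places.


BF12 = marginal likelihood of M1 / marginal likelihood of M2
= 0.72/0.74
= 0.973

0.973


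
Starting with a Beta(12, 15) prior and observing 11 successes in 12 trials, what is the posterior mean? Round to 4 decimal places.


Posterior parameters: alpha = 12 + 11 = 23
beta = 15 + 1 = 16
Posterior mean = alpha / (alpha + beta) = 23 / 39
= 0.5897

0.5897


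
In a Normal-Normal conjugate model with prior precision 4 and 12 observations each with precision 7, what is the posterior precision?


Posterior precision = prior precision + n * observation precision
= 4 + 12 * 7
= 4 + 84 = 88

88


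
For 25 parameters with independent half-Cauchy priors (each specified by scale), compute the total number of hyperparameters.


A half-Cauchy prior has 1 hyperparameter per parameter.
Total = 25 * 1 = 25

25


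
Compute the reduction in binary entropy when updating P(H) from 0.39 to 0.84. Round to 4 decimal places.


H_before = -p*log2(p) - (1-p)*log2(1-p) for p=0.39: 0.9648
H_after for p=0.84: 0.6343
Reduction = 0.9648 - 0.6343 = 0.3305

0.3305


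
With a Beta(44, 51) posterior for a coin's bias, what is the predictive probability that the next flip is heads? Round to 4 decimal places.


The predictive probability equals the posterior mean.
P(next = heads) = alpha / (alpha + beta)
= 44 / 95 = 0.4632

0.4632


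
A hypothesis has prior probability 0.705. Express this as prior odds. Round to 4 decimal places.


Odds = P(H) / P(not H) = 0.705 / 0.295
= 2.3898

2.3898


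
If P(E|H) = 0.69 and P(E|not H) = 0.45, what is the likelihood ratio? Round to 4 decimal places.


Likelihood ratio = P(E|H) / P(E|not H)
= 0.69 / 0.45
= 1.5333

1.5333


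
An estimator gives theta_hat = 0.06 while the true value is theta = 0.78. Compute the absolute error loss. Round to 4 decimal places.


The absolute error loss is |theta_hat - theta|
= |0.06 - 0.78|
= 0.72

0.72


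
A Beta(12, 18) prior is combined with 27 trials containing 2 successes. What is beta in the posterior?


In conjugate updating:
beta_posterior = beta_prior + (n - k)
= 18 + (27 - 2)
= 18 + 25 = 43

43


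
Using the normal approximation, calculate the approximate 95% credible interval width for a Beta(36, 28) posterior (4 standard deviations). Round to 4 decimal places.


Var(Beta) = 36*28/(64^2 * 65) = 0.0038
SD = 0.0615
Width ~ 4*SD = 0.2461

0.2461


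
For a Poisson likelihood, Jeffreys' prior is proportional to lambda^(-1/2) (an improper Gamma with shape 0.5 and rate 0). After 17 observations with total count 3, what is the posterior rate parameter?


Jeffreys' prior for Poisson is proportional to lambda^(-1/2).
Posterior is Gamma(0.5 + S, 0 + n) = Gamma(0.5 + 3, 17).
Posterior rate = 0 + n = 17

17.0


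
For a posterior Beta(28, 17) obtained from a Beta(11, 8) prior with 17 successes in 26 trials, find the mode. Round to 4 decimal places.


Mode = (alpha - 1) / (alpha + beta - 2)
= 27 / 43
= 0.6279

0.6279


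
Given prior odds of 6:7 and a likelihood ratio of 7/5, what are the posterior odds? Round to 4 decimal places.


Posterior odds = prior odds * LR
Prior odds = 6/7 = 0.8571
LR = 7/5 = 1.4
Posterior odds = 0.8571 * 1.4 = 1.2

1.2


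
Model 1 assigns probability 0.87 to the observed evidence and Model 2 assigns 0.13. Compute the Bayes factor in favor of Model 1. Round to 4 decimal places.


BF = P(data|M1) / P(data|M2)
= 0.87 / 0.13 = 6.6923

6.6923


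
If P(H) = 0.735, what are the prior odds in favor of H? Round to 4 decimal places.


Prior odds = P(H) / (1 - P(H))
= 0.735 / 0.265
= 2.7736

2.7736


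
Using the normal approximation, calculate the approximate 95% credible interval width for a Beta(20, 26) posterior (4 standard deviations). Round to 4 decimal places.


Var(Beta) = 20*26/(46^2 * 47) = 0.0052
SD = 0.0723
Width ~ 4*SD = 0.2892

0.2892


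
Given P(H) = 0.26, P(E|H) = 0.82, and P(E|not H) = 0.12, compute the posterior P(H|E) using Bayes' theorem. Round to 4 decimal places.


By Bayes' theorem: P(H|E) = P(E|H)*P(H) / P(E)
P(E) = P(E|H)*P(H) + P(E|not H)*P(not H)
P(E) = 0.82*0.26 + 0.12*0.74 = 0.302
P(H|E) = 0.82*0.26 / 0.302 = 0.706

0.706


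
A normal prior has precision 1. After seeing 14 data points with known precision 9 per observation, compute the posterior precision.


In the conjugate normal model, precisions add:
tau_posterior = tau_prior + n * tau_data
= 1 + 14*9 = 127

127


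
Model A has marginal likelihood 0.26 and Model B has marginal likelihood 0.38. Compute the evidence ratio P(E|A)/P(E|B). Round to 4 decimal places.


Evidence ratio = P(E|A) / P(E|B)
= 0.26 / 0.38
= 0.6842

0.6842


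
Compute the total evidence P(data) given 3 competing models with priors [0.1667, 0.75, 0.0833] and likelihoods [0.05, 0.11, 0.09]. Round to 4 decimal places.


Marginal likelihood = sum P(model_i) * P(data|model_i)
Model 1: 0.1667 * 0.05 = 0.0083
Model 2: 0.75 * 0.11 = 0.0825
Model 3: 0.0833 * 0.09 = 0.0075
Total = 0.0983

0.0983


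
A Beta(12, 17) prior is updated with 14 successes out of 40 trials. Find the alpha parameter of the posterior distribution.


In the Beta-Binomial conjugate update:
alpha_post = alpha_prior + successes
= 12 + 14
= 26

26


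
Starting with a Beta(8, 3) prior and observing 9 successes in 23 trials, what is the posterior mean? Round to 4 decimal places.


Posterior parameters: alpha = 8 + 9 = 17
beta = 3 + 14 = 17
Posterior mean = alpha / (alpha + beta) = 17 / 34
= 0.5

0.5


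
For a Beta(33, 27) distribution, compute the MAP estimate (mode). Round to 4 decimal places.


MAP = mode = (a-1)/(a+b-2)
= (33-1)/(33+27-2)
= 32/58 = 0.5517

0.5517


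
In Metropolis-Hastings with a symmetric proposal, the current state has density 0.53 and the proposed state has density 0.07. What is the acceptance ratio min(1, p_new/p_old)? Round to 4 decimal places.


Ratio = p_new / p_old = 0.07 / 0.53 = 0.1321
Acceptance = min(1, 0.1321) = 0.1321

0.1321


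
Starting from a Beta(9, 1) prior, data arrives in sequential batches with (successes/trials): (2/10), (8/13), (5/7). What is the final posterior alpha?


In sequential Bayesian updating, we sum all successes.
Total successes = 15
Final alpha = 9 + 15 = 24

24


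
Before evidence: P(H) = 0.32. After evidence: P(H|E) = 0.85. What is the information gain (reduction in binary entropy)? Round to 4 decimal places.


Prior entropy = 0.9044
Posterior entropy = 0.6098
Information gain = 0.9044 - 0.6098 = 0.2945

0.2945


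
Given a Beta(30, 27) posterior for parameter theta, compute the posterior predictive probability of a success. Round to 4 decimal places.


For a Beta-Bernoulli model, the predictive probability is the mean:
P(success) = 30/(30+27) = 30/57 = 0.5263

0.5263


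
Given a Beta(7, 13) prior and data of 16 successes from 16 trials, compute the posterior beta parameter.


Number of failures = 16 - 16 = 0
Posterior beta = 13 + 0 = 13

13


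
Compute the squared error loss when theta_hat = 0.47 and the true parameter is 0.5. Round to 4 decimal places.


L = (theta_hat - theta_true)^2
= (0.47 - 0.5)^2
= -0.03^2 = 0.0009

0.0009


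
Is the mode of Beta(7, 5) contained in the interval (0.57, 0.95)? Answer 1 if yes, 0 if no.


Mode = (a-1)/(a+b-2) = 6/10 = 0.6
Interval: (0.57, 0.95)
Contains mode? 1

1


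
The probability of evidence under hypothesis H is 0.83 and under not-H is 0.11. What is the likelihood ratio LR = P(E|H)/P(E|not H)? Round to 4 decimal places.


LR = 0.83 / 0.11
= 7.5455

7.5455


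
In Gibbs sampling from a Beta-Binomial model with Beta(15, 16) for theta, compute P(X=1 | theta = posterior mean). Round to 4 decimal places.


Posterior mean = alpha/(alpha+beta) = 15/31 = 0.4839
P(X=1|theta=mean) = theta = 0.4839

0.4839


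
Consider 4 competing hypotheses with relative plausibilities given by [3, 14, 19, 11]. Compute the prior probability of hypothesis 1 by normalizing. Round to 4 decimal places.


Sum of weights = 3 + 14 + 19 + 11 = 47
Normalized prior for H1 = 3 / 47
= 0.0638

0.0638


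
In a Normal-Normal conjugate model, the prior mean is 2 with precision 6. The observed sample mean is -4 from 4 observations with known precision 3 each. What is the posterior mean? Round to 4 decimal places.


Posterior precision = tau0 + n*tau = 6 + 4*3 = 18
Posterior mean = (tau0*mu0 + n*tau*xbar) / posterior_precision
= (6*2 + 4*3*-4) / 18
= -36 / 18 = -2.0

-2.0


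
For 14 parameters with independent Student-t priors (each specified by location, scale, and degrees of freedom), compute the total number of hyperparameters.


A Student-t prior has 3 hyperparameters per parameter.
Total = 14 * 3 = 42

42


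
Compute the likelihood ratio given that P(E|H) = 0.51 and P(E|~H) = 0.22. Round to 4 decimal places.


LR = P(E|H) / P(E|~H)
= 0.51 / 0.22 = 2.3182

2.3182


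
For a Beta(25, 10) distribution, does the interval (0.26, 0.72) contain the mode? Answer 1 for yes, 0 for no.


Mode of Beta(a,b) = (a-1)/(a+b-2)
= (25-1)/(25+10-2) = 0.7273
Check: 0.26 <= 0.7273 <= 0.72?
Result: 0

0


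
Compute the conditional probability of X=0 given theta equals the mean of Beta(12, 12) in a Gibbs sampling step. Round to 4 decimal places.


Mean of Beta(12, 12) = 0.5
P(X=0 | theta=0.5) = 0.5

0.5
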